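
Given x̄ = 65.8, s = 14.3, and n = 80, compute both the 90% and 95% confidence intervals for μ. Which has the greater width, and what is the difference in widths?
95% CI is wider by 1.04

df = 79
90% CI: t* = 1.664, (63.14, 68.46), width = 2 · t* · s/√n = 5.32
95% CI: t* = 1.990, (62.62, 68.98), width = 2 · t* · s/√n = 6.36

The 95% CI is wider by 6.36 - 5.32 = 1.04.
Higher confidence requires a wider interval.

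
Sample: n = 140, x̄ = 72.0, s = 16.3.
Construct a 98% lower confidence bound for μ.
μ ≥ 69.14

Lower bound (one-sided):
t* = 2.073 (one-sided for 98%)
Lower bound = x̄ - t* · s/√n = 72.0 - 2.073 · 16.3/√140 = 69.14

We are 98% confident that μ ≥ 69.14.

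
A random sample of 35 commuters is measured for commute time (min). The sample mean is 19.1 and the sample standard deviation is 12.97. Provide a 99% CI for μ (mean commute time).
(13.12, 25.08)

t-interval (σ unknown):
df = n - 1 = 34
t* = 2.728 for 99% confidence

Margin of error = t* · s/√n = 2.728 · 12.97/√35 = 5.98

CI: (13.12, 25.08)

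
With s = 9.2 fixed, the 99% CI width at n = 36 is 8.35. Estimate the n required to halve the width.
n ≈ 144

CI width ∝ 1/√n
To reduce width by factor 2, need √n to grow by 2 → need 2² = 4 times as many samples.

Current: n = 36, width = 8.35
New: n = 144, width ≈ 4.00

Width reduced by factor of 8.35/4.00 = 2.09.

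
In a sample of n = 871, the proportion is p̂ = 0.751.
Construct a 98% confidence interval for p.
(0.717, 0.785)

Proportion CI:
SE = √(p̂(1-p̂)/n) = √(0.751 · 0.249 / 871) = 0.01465

z* = 2.326
Margin = z* · SE = 2.326 · 0.01465 = 0.0341

CI: 0.751 ± 0.0341 = (0.717, 0.785)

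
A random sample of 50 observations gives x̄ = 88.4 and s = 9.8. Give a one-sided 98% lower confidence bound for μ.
μ ≥ 85.48

Lower bound (one-sided):
t* = 2.110 (one-sided for 98%)
Lower bound = x̄ - t* · s/√n = 88.4 - 2.110 · 9.8/√50 = 85.48

We are 98% confident that μ ≥ 85.48.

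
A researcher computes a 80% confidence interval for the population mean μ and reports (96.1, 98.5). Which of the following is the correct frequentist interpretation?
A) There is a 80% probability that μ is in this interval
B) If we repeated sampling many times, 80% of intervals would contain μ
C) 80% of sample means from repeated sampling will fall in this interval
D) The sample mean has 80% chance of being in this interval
B

A) Wrong — μ is fixed; the randomness lives in the interval, not in μ.
B) Correct — this is the frequentist long-run coverage interpretation.
C) Wrong — coverage applies to intervals containing μ, not to future x̄ values.
D) Wrong — x̄ is observed and sits in the interval by construction.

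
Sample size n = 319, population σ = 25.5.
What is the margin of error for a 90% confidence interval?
Margin of error = 2.35

Margin of error = z* · σ/√n
= 1.645 · 25.5/√319
= 1.645 · 25.5/17.8606
= 2.35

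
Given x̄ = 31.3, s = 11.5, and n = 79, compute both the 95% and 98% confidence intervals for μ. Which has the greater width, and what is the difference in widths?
98% CI is wider by 1.00

df = 78
95% CI: t* = 1.991, (28.72, 33.88), width = 2 · t* · s/√n = 5.15
98% CI: t* = 2.375, (28.23, 34.37), width = 2 · t* · s/√n = 6.15

The 98% CI is wider by 6.15 - 5.15 = 1.00.
Higher confidence requires a wider interval.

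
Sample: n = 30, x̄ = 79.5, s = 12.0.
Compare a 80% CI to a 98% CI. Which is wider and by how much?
98% CI is wider by 5.05

df = 29
80% CI: t* = 1.311, (76.63, 82.37), width = 2 · t* · s/√n = 5.74
98% CI: t* = 2.462, (74.11, 84.89), width = 2 · t* · s/√n = 10.79

The 98% CI is wider by 10.79 - 5.74 = 5.05.
Higher confidence requires a wider interval.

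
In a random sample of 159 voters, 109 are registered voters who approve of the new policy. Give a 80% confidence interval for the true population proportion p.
(0.638, 0.733)

Proportion CI:
p̂ = 109/159 = 0.68553
SE = √(p̂(1-p̂)/n) = √(0.68553 · 0.31447 / 159) = 0.03682

z* = 1.282
Margin = z* · SE = 1.282 · 0.03682 = 0.0472

CI: 0.68553 ± 0.0472 = (0.638, 0.733)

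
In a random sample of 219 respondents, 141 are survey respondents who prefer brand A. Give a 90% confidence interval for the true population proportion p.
(0.591, 0.697)

Proportion CI:
p̂ = 141/219 = 0.64384
SE = √(p̂(1-p̂)/n) = √(0.64384 · 0.35616 / 219) = 0.03236

z* = 1.645
Margin = z* · SE = 1.645 · 0.03236 = 0.0532

CI: 0.64384 ± 0.0532 = (0.591, 0.697)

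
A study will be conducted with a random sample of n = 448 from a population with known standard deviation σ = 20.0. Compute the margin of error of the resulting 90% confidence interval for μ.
Margin of error = 1.55

Margin of error = z* · σ/√n
= 1.645 · 20.0/√448
= 1.645 · 20.0/21.1660
= 1.55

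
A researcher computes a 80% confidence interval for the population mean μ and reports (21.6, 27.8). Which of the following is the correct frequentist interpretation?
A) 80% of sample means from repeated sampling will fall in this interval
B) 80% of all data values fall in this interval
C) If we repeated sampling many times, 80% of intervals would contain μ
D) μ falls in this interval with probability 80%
C

A) Wrong — coverage applies to intervals containing μ, not to future x̄ values.
B) Wrong — a CI is about the parameter μ, not individual data values.
C) Correct — this is the frequentist long-run coverage interpretation.
D) Wrong — μ is fixed; the randomness lives in the interval, not in μ.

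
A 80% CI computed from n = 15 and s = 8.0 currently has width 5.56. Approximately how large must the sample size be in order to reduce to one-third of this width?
n ≈ 135

CI width ∝ 1/√n
To reduce width by factor 3, need √n to grow by 3 → need 3² = 9 times as many samples.

Current: n = 15, width = 5.56
New: n = 135, width ≈ 1.77

Width reduced by factor of 5.56/1.77 = 3.14.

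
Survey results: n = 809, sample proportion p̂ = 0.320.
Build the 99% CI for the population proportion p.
(0.278, 0.362)

Proportion CI:
SE = √(p̂(1-p̂)/n) = √(0.320 · 0.680 / 809) = 0.01640

z* = 2.576
Margin = z* · SE = 2.576 · 0.01640 = 0.0422

CI: 0.320 ± 0.0422 = (0.278, 0.362)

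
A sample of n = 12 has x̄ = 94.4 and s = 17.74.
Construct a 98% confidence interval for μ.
(80.48, 108.32)

t-interval (σ unknown):
df = n - 1 = 11
t* = 2.718 for 98% confidence

Margin of error = t* · s/√n = 2.718 · 17.74/√12 = 13.92

CI: (80.48, 108.32)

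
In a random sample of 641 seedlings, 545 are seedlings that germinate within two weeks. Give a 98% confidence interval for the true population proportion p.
(0.817, 0.883)

Proportion CI:
p̂ = 545/641 = 0.85023
SE = √(p̂(1-p̂)/n) = √(0.85023 · 0.14977 / 641) = 0.01409

z* = 2.326
Margin = z* · SE = 2.326 · 0.01409 = 0.0328

CI: 0.85023 ± 0.0328 = (0.817, 0.883)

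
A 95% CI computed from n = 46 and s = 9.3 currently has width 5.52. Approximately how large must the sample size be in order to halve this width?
n ≈ 184

CI width ∝ 1/√n
To reduce width by factor 2, need √n to grow by 2 → need 2² = 4 times as many samples.

Current: n = 46, width = 5.52
New: n = 184, width ≈ 2.71

Width reduced by factor of 5.52/2.71 = 2.04.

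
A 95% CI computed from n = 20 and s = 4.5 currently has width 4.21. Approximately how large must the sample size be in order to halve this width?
n ≈ 80

CI width ∝ 1/√n
To reduce width by factor 2, need √n to grow by 2 → need 2² = 4 times as many samples.

Current: n = 20, width = 4.21
New: n = 80, width ≈ 2.00

Width reduced by factor of 4.21/2.00 = 2.10.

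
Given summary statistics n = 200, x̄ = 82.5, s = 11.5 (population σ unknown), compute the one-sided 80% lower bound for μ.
μ ≥ 81.81

Lower bound (one-sided):
t* = 0.843 (one-sided for 80%)
Lower bound = x̄ - t* · s/√n = 82.5 - 0.843 · 11.5/√200 = 81.81

We are 80% confident that μ ≥ 81.81.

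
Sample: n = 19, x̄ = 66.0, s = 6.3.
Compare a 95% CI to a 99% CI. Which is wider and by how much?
99% CI is wider by 2.25

df = 18
95% CI: t* = 2.101, (62.96, 69.04), width = 2 · t* · s/√n = 6.07
99% CI: t* = 2.878, (61.84, 70.16), width = 2 · t* · s/√n = 8.32

The 99% CI is wider by 8.32 - 6.07 = 2.25.
Higher confidence requires a wider interval.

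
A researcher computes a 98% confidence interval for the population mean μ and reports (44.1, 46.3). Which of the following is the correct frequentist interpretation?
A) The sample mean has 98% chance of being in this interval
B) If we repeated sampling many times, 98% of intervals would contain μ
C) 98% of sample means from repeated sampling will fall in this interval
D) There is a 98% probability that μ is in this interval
B

A) Wrong — x̄ is observed and sits in the interval by construction.
B) Correct — this is the frequentist long-run coverage interpretation.
C) Wrong — coverage applies to intervals containing μ, not to future x̄ values.
D) Wrong — μ is fixed; the randomness lives in the interval, not in μ.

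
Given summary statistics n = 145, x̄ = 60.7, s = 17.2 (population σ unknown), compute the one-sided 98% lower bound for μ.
μ ≥ 57.74

Lower bound (one-sided):
t* = 2.073 (one-sided for 98%)
Lower bound = x̄ - t* · s/√n = 60.7 - 2.073 · 17.2/√145 = 57.74

We are 98% confident that μ ≥ 57.74.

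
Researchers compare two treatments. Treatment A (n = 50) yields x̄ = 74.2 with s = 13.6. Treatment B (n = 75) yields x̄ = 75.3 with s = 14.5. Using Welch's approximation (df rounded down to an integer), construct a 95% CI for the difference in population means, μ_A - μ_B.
(-6.15, 3.95)

Difference: x̄₁ - x̄₂ = -1.10
SE = √(s₁²/n₁ + s₂²/n₂) = √(13.6²/50 + 14.5²/75) = 2.5500
df = 109.69 → 109 (Welch–Satterthwaite, rounded down)
t* = 1.982

CI: -1.10 ± 1.982 · 2.5500 = -1.10 ± 5.05 = (-6.15, 3.95)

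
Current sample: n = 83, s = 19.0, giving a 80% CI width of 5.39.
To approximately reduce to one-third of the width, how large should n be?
n ≈ 747

CI width ∝ 1/√n
To reduce width by factor 3, need √n to grow by 3 → need 3² = 9 times as many samples.

Current: n = 83, width = 5.39
New: n = 747, width ≈ 1.78

Width reduced by factor of 5.39/1.78 = 3.03.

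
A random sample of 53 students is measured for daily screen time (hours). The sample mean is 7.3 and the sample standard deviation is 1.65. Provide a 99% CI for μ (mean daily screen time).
(6.69, 7.91)

t-interval (σ unknown):
df = n - 1 = 52
t* = 2.674 for 99% confidence

Margin of error = t* · s/√n = 2.674 · 1.65/√53 = 0.61

CI: (6.69, 7.91)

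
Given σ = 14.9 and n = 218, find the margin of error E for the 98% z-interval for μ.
Margin of error = 2.35

Margin of error = z* · σ/√n
= 2.326 · 14.9/√218
= 2.326 · 14.9/14.7648
= 2.35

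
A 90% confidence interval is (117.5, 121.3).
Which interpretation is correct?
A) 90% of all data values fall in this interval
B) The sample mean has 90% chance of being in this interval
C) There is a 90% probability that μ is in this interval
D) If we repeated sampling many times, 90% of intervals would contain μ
D

A) Wrong — a CI is about the parameter μ, not individual data values.
B) Wrong — x̄ is observed and sits in the interval by construction.
C) Wrong — μ is fixed; the randomness lives in the interval, not in μ.
D) Correct — this is the frequentist long-run coverage interpretation.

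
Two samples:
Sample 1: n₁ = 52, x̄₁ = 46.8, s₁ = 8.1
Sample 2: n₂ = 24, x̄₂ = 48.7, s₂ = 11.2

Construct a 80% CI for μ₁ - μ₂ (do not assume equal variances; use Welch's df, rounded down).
(-5.23, 1.43)

Difference: x̄₁ - x̄₂ = -1.90
SE = √(s₁²/n₁ + s₂²/n₂) = √(8.1²/52 + 11.2²/24) = 2.5472
df = 34.54 → 34 (Welch–Satterthwaite, rounded down)
t* = 1.307

CI: -1.90 ± 1.307 · 2.5472 = -1.90 ± 3.33 = (-5.23, 1.43)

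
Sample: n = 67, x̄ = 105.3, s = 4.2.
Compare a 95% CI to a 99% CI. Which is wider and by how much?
99% CI is wider by 0.67

df = 66
95% CI: t* = 1.997, (104.28, 106.32), width = 2 · t* · s/√n = 2.05
99% CI: t* = 2.652, (103.94, 106.66), width = 2 · t* · s/√n = 2.72

The 99% CI is wider by 2.72 - 2.05 = 0.67.
Higher confidence requires a wider interval.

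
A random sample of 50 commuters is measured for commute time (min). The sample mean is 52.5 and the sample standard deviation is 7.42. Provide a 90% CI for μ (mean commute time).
(50.74, 54.26)

t-interval (σ unknown):
df = n - 1 = 49
t* = 1.677 for 90% confidence

Margin of error = t* · s/√n = 1.677 · 7.42/√50 = 1.76

CI: (50.74, 54.26)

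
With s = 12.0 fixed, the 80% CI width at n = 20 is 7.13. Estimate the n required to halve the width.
n ≈ 80

CI width ∝ 1/√n
To reduce width by factor 2, need √n to grow by 2 → need 2² = 4 times as many samples.

Current: n = 20, width = 7.13
New: n = 80, width ≈ 3.47

Width reduced by factor of 7.13/3.47 = 2.05.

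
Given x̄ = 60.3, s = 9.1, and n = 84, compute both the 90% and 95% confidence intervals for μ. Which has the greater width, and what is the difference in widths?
95% CI is wider by 0.65

df = 83
90% CI: t* = 1.663, (58.65, 61.95), width = 2 · t* · s/√n = 3.30
95% CI: t* = 1.989, (58.33, 62.27), width = 2 · t* · s/√n = 3.95

The 95% CI is wider by 3.95 - 3.30 = 0.65.
Higher confidence requires a wider interval.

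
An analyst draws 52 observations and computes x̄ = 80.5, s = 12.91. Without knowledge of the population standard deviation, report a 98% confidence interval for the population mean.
(76.20, 84.80)

t-interval (σ unknown):
df = n - 1 = 51
t* = 2.402 for 98% confidence

Margin of error = t* · s/√n = 2.402 · 12.91/√52 = 4.30

CI: (76.20, 84.80)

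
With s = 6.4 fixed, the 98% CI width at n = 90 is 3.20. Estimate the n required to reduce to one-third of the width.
n ≈ 810

CI width ∝ 1/√n
To reduce width by factor 3, need √n to grow by 3 → need 3² = 9 times as many samples.

Current: n = 90, width = 3.20
New: n = 810, width ≈ 1.05

Width reduced by factor of 3.20/1.05 = 3.05.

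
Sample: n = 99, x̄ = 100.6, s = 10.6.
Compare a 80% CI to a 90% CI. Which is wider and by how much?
90% CI is wider by 0.79

df = 98
80% CI: t* = 1.290, (99.23, 101.97), width = 2 · t* · s/√n = 2.75
90% CI: t* = 1.661, (98.83, 102.37), width = 2 · t* · s/√n = 3.54

The 90% CI is wider by 3.54 - 2.75 = 0.79.
Higher confidence requires a wider interval.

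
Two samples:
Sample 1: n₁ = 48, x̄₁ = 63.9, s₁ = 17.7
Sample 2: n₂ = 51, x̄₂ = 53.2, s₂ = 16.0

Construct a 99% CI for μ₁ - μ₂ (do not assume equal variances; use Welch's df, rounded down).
(1.77, 19.63)

Difference: x̄₁ - x̄₂ = 10.70
SE = √(s₁²/n₁ + s₂²/n₂) = √(17.7²/48 + 16.0²/51) = 3.3980
df = 94.53 → 94 (Welch–Satterthwaite, rounded down)
t* = 2.629

CI: 10.70 ± 2.629 · 3.3980 = 10.70 ± 8.93 = (1.77, 19.63)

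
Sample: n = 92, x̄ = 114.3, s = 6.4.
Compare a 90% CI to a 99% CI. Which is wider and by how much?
99% CI is wider by 1.29

df = 91
90% CI: t* = 1.662, (113.19, 115.41), width = 2 · t* · s/√n = 2.22
99% CI: t* = 2.631, (112.54, 116.06), width = 2 · t* · s/√n = 3.51

The 99% CI is wider by 3.51 - 2.22 = 1.29.
Higher confidence requires a wider interval.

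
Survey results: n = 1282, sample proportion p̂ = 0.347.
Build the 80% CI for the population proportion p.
(0.330, 0.364)

Proportion CI:
SE = √(p̂(1-p̂)/n) = √(0.347 · 0.653 / 1282) = 0.01329

z* = 1.282
Margin = z* · SE = 1.282 · 0.01329 = 0.0170

CI: 0.347 ± 0.0170 = (0.330, 0.364)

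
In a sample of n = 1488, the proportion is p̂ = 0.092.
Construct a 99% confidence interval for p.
(0.073, 0.111)

Proportion CI:
SE = √(p̂(1-p̂)/n) = √(0.092 · 0.908 / 1488) = 0.00749

z* = 2.576
Margin = z* · SE = 2.576 · 0.00749 = 0.0193

CI: 0.092 ± 0.0193 = (0.073, 0.111)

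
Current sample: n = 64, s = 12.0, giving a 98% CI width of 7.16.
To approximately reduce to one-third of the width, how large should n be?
n ≈ 576

CI width ∝ 1/√n
To reduce width by factor 3, need √n to grow by 3 → need 3² = 9 times as many samples.

Current: n = 64, width = 7.16
New: n = 576, width ≈ 2.33

Width reduced by factor of 7.16/2.33 = 3.07.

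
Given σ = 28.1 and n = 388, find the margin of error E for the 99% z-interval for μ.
Margin of error = 3.67

Margin of error = z* · σ/√n
= 2.576 · 28.1/√388
= 2.576 · 28.1/19.6977
= 3.67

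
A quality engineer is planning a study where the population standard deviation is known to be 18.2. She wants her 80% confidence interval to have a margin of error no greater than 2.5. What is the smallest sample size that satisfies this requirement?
n ≥ 88

For margin E ≤ 2.5:
n ≥ (z* · σ / E)²
n ≥ (1.282 · 18.2 / 2.5)²
n ≥ 87.10

Minimum n = 88 (rounding up)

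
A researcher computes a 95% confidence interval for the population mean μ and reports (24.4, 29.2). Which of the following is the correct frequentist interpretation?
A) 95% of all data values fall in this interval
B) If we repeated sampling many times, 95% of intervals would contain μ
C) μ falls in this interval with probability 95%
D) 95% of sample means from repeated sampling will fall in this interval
B

A) Wrong — a CI is about the parameter μ, not individual data values.
B) Correct — this is the frequentist long-run coverage interpretation.
C) Wrong — μ is fixed; the randomness lives in the interval, not in μ.
D) Wrong — coverage applies to intervals containing μ, not to future x̄ values.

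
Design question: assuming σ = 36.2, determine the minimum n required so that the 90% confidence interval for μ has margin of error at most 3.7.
n ≥ 260

For margin E ≤ 3.7:
n ≥ (z* · σ / E)²
n ≥ (1.645 · 36.2 / 3.7)²
n ≥ 259.03

Minimum n = 260 (rounding up)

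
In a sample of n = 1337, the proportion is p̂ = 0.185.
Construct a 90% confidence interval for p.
(0.168, 0.202)

Proportion CI:
SE = √(p̂(1-p̂)/n) = √(0.185 · 0.815 / 1337) = 0.01062

z* = 1.645
Margin = z* · SE = 1.645 · 0.01062 = 0.0175

CI: 0.185 ± 0.0175 = (0.168, 0.202)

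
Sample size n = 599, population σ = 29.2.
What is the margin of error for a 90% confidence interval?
Margin of error = 1.96

Margin of error = z* · σ/√n
= 1.645 · 29.2/√599
= 1.645 · 29.2/24.4745
= 1.96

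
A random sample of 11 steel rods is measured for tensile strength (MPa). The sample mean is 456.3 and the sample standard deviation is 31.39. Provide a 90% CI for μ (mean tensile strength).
(439.15, 473.45)

t-interval (σ unknown):
df = n - 1 = 10
t* = 1.812 for 90% confidence

Margin of error = t* · s/√n = 1.812 · 31.39/√11 = 17.15

CI: (439.15, 473.45)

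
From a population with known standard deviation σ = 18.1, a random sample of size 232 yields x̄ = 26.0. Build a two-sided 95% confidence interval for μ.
(23.67, 28.33)

z-interval (σ known):
z* = 1.960 for 95% confidence

Margin of error = z* · σ/√n = 1.960 · 18.1/√232 = 2.33

CI: (26.0 - 2.33, 26.0 + 2.33) = (23.67, 28.33)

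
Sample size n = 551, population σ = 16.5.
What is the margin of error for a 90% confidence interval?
Margin of error = 1.16

Margin of error = z* · σ/√n
= 1.645 · 16.5/√551
= 1.645 · 16.5/23.4734
= 1.16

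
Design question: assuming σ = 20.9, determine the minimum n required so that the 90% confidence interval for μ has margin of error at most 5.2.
n ≥ 44

For margin E ≤ 5.2:
n ≥ (z* · σ / E)²
n ≥ (1.645 · 20.9 / 5.2)²
n ≥ 43.71

Minimum n = 44 (rounding up)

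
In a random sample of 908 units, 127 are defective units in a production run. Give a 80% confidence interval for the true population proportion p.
(0.125, 0.155)

Proportion CI:
p̂ = 127/908 = 0.13987
SE = √(p̂(1-p̂)/n) = √(0.13987 · 0.86013 / 908) = 0.01151

z* = 1.282
Margin = z* · SE = 1.282 · 0.01151 = 0.0148

CI: 0.13987 ± 0.0148 = (0.125, 0.155)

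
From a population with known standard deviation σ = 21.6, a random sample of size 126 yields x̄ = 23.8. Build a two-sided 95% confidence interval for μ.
(20.03, 27.57)

z-interval (σ known):
z* = 1.960 for 95% confidence

Margin of error = z* · σ/√n = 1.960 · 21.6/√126 = 3.77

CI: (23.8 - 3.77, 23.8 + 3.77) = (20.03, 27.57)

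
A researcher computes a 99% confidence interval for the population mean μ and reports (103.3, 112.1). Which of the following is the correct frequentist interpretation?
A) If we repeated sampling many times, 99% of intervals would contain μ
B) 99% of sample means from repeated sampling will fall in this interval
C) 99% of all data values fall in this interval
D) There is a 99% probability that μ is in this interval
A

A) Correct — this is the frequentist long-run coverage interpretation.
B) Wrong — coverage applies to intervals containing μ, not to future x̄ values.
C) Wrong — a CI is about the parameter μ, not individual data values.
D) Wrong — μ is fixed; the randomness lives in the interval, not in μ.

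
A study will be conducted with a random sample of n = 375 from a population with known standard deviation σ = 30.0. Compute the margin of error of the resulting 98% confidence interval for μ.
Margin of error = 3.60

Margin of error = z* · σ/√n
= 2.326 · 30.0/√375
= 2.326 · 30.0/19.3649
= 3.60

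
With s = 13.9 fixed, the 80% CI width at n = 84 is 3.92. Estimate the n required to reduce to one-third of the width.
n ≈ 756

CI width ∝ 1/√n
To reduce width by factor 3, need √n to grow by 3 → need 3² = 9 times as many samples.

Current: n = 84, width = 3.92
New: n = 756, width ≈ 1.30

Width reduced by factor of 3.92/1.30 = 3.02.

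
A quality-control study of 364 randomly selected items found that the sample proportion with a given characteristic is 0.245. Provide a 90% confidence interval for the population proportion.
(0.208, 0.282)

Proportion CI:
SE = √(p̂(1-p̂)/n) = √(0.245 · 0.755 / 364) = 0.02254

z* = 1.645
Margin = z* · SE = 1.645 · 0.02254 = 0.0371

CI: 0.245 ± 0.0371 = (0.208, 0.282)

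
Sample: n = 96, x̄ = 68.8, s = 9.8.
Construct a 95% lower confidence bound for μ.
μ ≥ 67.14

Lower bound (one-sided):
t* = 1.661 (one-sided for 95%)
Lower bound = x̄ - t* · s/√n = 68.8 - 1.661 · 9.8/√96 = 67.14

We are 95% confident that μ ≥ 67.14.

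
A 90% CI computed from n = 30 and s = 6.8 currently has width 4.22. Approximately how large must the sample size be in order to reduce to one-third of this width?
n ≈ 270

CI width ∝ 1/√n
To reduce width by factor 3, need √n to grow by 3 → need 3² = 9 times as many samples.

Current: n = 30, width = 4.22
New: n = 270, width ≈ 1.37

Width reduced by factor of 4.22/1.37 = 3.08.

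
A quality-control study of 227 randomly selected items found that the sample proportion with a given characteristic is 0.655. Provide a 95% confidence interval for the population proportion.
(0.593, 0.717)

Proportion CI:
SE = √(p̂(1-p̂)/n) = √(0.655 · 0.345 / 227) = 0.03155

z* = 1.960
Margin = z* · SE = 1.960 · 0.03155 = 0.0618

CI: 0.655 ± 0.0618 = (0.593, 0.717)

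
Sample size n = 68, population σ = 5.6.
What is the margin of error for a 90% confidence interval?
Margin of error = 1.12

Margin of error = z* · σ/√n
= 1.645 · 5.6/√68
= 1.645 · 5.6/8.2462
= 1.12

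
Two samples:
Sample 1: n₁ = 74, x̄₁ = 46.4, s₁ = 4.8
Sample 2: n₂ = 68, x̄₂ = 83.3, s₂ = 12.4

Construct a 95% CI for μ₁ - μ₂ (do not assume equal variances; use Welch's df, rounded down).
(-40.09, -33.71)

Difference: x̄₁ - x̄₂ = -36.90
SE = √(s₁²/n₁ + s₂²/n₂) = √(4.8²/74 + 12.4²/68) = 1.6039
df = 85.24 → 85 (Welch–Satterthwaite, rounded down)
t* = 1.988

CI: -36.90 ± 1.988 · 1.6039 = -36.90 ± 3.19 = (-40.09, -33.71)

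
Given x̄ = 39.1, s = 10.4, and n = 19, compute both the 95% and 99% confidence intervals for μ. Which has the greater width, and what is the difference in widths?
99% CI is wider by 3.70

df = 18
95% CI: t* = 2.101, (34.09, 44.11), width = 2 · t* · s/√n = 10.03
99% CI: t* = 2.878, (32.23, 45.97), width = 2 · t* · s/√n = 13.73

The 99% CI is wider by 13.73 - 10.03 = 3.70.
Higher confidence requires a wider interval.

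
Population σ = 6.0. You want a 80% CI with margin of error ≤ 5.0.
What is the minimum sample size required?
n ≥ 3

For margin E ≤ 5.0:
n ≥ (z* · σ / E)²
n ≥ (1.282 · 6.0 / 5.0)²
n ≥ 2.37

Minimum n = 3 (rounding up)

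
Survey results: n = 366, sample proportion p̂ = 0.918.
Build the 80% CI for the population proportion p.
(0.900, 0.936)

Proportion CI:
SE = √(p̂(1-p̂)/n) = √(0.918 · 0.082 / 366) = 0.01434

z* = 1.282
Margin = z* · SE = 1.282 · 0.01434 = 0.0184

CI: 0.918 ± 0.0184 = (0.900, 0.936)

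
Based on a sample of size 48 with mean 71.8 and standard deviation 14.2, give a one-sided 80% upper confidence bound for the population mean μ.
μ ≤ 73.54

Upper bound (one-sided):
t* = 0.849 (one-sided for 80%)
Upper bound = x̄ + t* · s/√n = 71.8 + 0.849 · 14.2/√48 = 73.54

We are 80% confident that μ ≤ 73.54.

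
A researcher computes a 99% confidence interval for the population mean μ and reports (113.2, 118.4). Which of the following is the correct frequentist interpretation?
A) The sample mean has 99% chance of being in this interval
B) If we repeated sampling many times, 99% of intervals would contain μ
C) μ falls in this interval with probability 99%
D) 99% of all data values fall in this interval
B

A) Wrong — x̄ is observed and sits in the interval by construction.
B) Correct — this is the frequentist long-run coverage interpretation.
C) Wrong — μ is fixed; the randomness lives in the interval, not in μ.
D) Wrong — a CI is about the parameter μ, not individual data values.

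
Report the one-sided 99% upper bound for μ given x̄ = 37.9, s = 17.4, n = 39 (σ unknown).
μ ≤ 44.67

Upper bound (one-sided):
t* = 2.429 (one-sided for 99%)
Upper bound = x̄ + t* · s/√n = 37.9 + 2.429 · 17.4/√39 = 44.67

We are 99% confident that μ ≤ 44.67.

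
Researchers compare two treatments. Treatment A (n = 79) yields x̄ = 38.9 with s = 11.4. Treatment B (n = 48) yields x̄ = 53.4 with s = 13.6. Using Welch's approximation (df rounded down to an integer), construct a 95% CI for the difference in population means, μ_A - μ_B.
(-19.16, -9.84)

Difference: x̄₁ - x̄₂ = -14.50
SE = √(s₁²/n₁ + s₂²/n₂) = √(11.4²/79 + 13.6²/48) = 2.3449
df = 86.23 → 86 (Welch–Satterthwaite, rounded down)
t* = 1.988

CI: -14.50 ± 1.988 · 2.3449 = -14.50 ± 4.66 = (-19.16, -9.84)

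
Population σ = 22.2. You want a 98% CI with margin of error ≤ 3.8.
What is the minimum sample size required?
n ≥ 185

For margin E ≤ 3.8:
n ≥ (z* · σ / E)²
n ≥ (2.326 · 22.2 / 3.8)²
n ≥ 184.65

Minimum n = 185 (rounding up)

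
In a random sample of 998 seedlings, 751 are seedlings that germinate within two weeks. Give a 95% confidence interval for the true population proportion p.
(0.726, 0.779)

Proportion CI:
p̂ = 751/998 = 0.75251
SE = √(p̂(1-p̂)/n) = √(0.75251 · 0.24749 / 998) = 0.01366

z* = 1.960
Margin = z* · SE = 1.960 · 0.01366 = 0.0268

CI: 0.75251 ± 0.0268 = (0.726, 0.779)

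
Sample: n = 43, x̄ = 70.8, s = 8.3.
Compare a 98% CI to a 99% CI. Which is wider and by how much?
99% CI is wider by 0.71

df = 42
98% CI: t* = 2.418, (67.74, 73.86), width = 2 · t* · s/√n = 6.12
99% CI: t* = 2.698, (67.39, 74.21), width = 2 · t* · s/√n = 6.83

The 99% CI is wider by 6.83 - 6.12 = 0.71.
Higher confidence requires a wider interval.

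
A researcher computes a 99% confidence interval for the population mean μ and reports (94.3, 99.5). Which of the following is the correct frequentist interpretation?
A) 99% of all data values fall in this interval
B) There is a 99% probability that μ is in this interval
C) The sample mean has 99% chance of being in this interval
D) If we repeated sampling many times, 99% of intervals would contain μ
D

A) Wrong — a CI is about the parameter μ, not individual data values.
B) Wrong — μ is fixed; the randomness lives in the interval, not in μ.
C) Wrong — x̄ is observed and sits in the interval by construction.
D) Correct — this is the frequentist long-run coverage interpretation.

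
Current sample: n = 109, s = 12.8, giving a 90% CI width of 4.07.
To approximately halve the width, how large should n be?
n ≈ 436

CI width ∝ 1/√n
To reduce width by factor 2, need √n to grow by 2 → need 2² = 4 times as many samples.

Current: n = 109, width = 4.07
New: n = 436, width ≈ 2.02

Width reduced by factor of 4.07/2.02 = 2.01.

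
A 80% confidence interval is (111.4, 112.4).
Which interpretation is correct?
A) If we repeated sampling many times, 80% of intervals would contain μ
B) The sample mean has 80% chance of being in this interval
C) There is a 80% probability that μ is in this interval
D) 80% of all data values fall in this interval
A

A) Correct — this is the frequentist long-run coverage interpretation.
B) Wrong — x̄ is observed and sits in the interval by construction.
C) Wrong — μ is fixed; the randomness lives in the interval, not in μ.
D) Wrong — a CI is about the parameter μ, not individual data values.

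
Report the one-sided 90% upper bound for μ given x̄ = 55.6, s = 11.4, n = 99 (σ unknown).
μ ≤ 57.08

Upper bound (one-sided):
t* = 1.290 (one-sided for 90%)
Upper bound = x̄ + t* · s/√n = 55.6 + 1.290 · 11.4/√99 = 57.08

We are 90% confident that μ ≤ 57.08.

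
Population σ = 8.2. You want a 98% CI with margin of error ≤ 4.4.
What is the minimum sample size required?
n ≥ 19

For margin E ≤ 4.4:
n ≥ (z* · σ / E)²
n ≥ (2.326 · 8.2 / 4.4)²
n ≥ 18.79

Minimum n = 19 (rounding up)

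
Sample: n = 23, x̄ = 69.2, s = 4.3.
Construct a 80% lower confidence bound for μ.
μ ≥ 68.43

Lower bound (one-sided):
t* = 0.858 (one-sided for 80%)
Lower bound = x̄ - t* · s/√n = 69.2 - 0.858 · 4.3/√23 = 68.43

We are 80% confident that μ ≥ 68.43.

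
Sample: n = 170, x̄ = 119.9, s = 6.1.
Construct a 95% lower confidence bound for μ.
μ ≥ 119.13

Lower bound (one-sided):
t* = 1.654 (one-sided for 95%)
Lower bound = x̄ - t* · s/√n = 119.9 - 1.654 · 6.1/√170 = 119.13

We are 95% confident that μ ≥ 119.13.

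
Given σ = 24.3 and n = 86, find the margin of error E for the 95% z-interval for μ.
Margin of error = 5.14

Margin of error = z* · σ/√n
= 1.960 · 24.3/√86
= 1.960 · 24.3/9.2736
= 5.14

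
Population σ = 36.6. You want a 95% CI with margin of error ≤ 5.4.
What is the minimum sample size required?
n ≥ 177

For margin E ≤ 5.4:
n ≥ (z* · σ / E)²
n ≥ (1.960 · 36.6 / 5.4)²
n ≥ 176.48

Minimum n = 177 (rounding up)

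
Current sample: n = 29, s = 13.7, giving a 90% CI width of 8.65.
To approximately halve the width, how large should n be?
n ≈ 116

CI width ∝ 1/√n
To reduce width by factor 2, need √n to grow by 2 → need 2² = 4 times as many samples.

Current: n = 29, width = 8.65
New: n = 116, width ≈ 4.22

Width reduced by factor of 8.65/4.22 = 2.05.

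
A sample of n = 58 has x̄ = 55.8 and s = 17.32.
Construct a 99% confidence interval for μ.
(49.74, 61.86)

t-interval (σ unknown):
df = n - 1 = 57
t* = 2.665 for 99% confidence

Margin of error = t* · s/√n = 2.665 · 17.32/√58 = 6.06

CI: (49.74, 61.86)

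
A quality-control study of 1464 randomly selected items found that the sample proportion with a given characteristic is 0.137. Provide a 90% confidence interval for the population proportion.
(0.122, 0.152)

Proportion CI:
SE = √(p̂(1-p̂)/n) = √(0.137 · 0.863 / 1464) = 0.00899

z* = 1.645
Margin = z* · SE = 1.645 · 0.00899 = 0.0148

CI: 0.137 ± 0.0148 = (0.122, 0.152)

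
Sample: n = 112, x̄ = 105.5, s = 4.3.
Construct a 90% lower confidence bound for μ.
μ ≥ 104.98

Lower bound (one-sided):
t* = 1.289 (one-sided for 90%)
Lower bound = x̄ - t* · s/√n = 105.5 - 1.289 · 4.3/√112 = 104.98

We are 90% confident that μ ≥ 104.98.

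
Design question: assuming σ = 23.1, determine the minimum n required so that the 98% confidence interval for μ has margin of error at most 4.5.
n ≥ 143

For margin E ≤ 4.5:
n ≥ (z* · σ / E)²
n ≥ (2.326 · 23.1 / 4.5)²
n ≥ 142.57

Minimum n = 143 (rounding up)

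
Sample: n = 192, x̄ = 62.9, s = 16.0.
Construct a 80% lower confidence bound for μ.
μ ≥ 61.93

Lower bound (one-sided):
t* = 0.844 (one-sided for 80%)
Lower bound = x̄ - t* · s/√n = 62.9 - 0.844 · 16.0/√192 = 61.93

We are 80% confident that μ ≥ 61.93.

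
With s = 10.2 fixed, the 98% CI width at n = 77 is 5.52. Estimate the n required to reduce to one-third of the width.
n ≈ 693

CI width ∝ 1/√n
To reduce width by factor 3, need √n to grow by 3 → need 3² = 9 times as many samples.

Current: n = 77, width = 5.52
New: n = 693, width ≈ 1.81

Width reduced by factor of 5.52/1.81 = 3.05.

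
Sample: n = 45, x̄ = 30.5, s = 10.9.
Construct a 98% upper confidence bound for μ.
μ ≤ 33.94

Upper bound (one-sided):
t* = 2.116 (one-sided for 98%)
Upper bound = x̄ + t* · s/√n = 30.5 + 2.116 · 10.9/√45 = 33.94

We are 98% confident that μ ≤ 33.94.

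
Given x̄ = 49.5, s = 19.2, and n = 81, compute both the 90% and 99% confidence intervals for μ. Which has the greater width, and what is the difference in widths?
99% CI is wider by 4.16

df = 80
90% CI: t* = 1.664, (45.95, 53.05), width = 2 · t* · s/√n = 7.10
99% CI: t* = 2.639, (43.87, 55.13), width = 2 · t* · s/√n = 11.26

The 99% CI is wider by 11.26 - 7.10 = 4.16.
Higher confidence requires a wider interval.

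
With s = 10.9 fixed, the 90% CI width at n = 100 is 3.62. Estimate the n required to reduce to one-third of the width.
n ≈ 900

CI width ∝ 1/√n
To reduce width by factor 3, need √n to grow by 3 → need 3² = 9 times as many samples.

Current: n = 100, width = 3.62
New: n = 900, width ≈ 1.20

Width reduced by factor of 3.62/1.20 = 3.02.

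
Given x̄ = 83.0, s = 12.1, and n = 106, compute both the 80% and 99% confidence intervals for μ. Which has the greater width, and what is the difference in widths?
99% CI is wider by 3.14

df = 105
80% CI: t* = 1.290, (81.48, 84.52), width = 2 · t* · s/√n = 3.03
99% CI: t* = 2.623, (79.92, 86.08), width = 2 · t* · s/√n = 6.17

The 99% CI is wider by 6.17 - 3.03 = 3.14.
Higher confidence requires a wider interval.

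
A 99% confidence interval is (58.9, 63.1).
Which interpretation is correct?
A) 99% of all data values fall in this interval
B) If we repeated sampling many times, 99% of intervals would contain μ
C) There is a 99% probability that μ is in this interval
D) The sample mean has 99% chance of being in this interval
B

A) Wrong — a CI is about the parameter μ, not individual data values.
B) Correct — this is the frequentist long-run coverage interpretation.
C) Wrong — μ is fixed; the randomness lives in the interval, not in μ.
D) Wrong — x̄ is observed and sits in the interval by construction.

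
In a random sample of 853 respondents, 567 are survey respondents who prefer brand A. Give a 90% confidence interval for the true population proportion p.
(0.638, 0.691)

Proportion CI:
p̂ = 567/853 = 0.66471
SE = √(p̂(1-p̂)/n) = √(0.66471 · 0.33529 / 853) = 0.01616

z* = 1.645
Margin = z* · SE = 1.645 · 0.01616 = 0.0266

CI: 0.66471 ± 0.0266 = (0.638, 0.691)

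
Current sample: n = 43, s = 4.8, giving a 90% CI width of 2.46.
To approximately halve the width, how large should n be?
n ≈ 172

CI width ∝ 1/√n
To reduce width by factor 2, need √n to grow by 2 → need 2² = 4 times as many samples.

Current: n = 43, width = 2.46
New: n = 172, width ≈ 1.21

Width reduced by factor of 2.46/1.21 = 2.03.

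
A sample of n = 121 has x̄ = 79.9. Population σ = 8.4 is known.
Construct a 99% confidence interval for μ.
(77.93, 81.87)

z-interval (σ known):
z* = 2.576 for 99% confidence

Margin of error = z* · σ/√n = 2.576 · 8.4/√121 = 1.97

CI: (79.9 - 1.97, 79.9 + 1.97) = (77.93, 81.87)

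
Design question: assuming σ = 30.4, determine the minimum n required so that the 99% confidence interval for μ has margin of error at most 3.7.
n ≥ 448

For margin E ≤ 3.7:
n ≥ (z* · σ / E)²
n ≥ (2.576 · 30.4 / 3.7)²
n ≥ 447.96

Minimum n = 448 (rounding up)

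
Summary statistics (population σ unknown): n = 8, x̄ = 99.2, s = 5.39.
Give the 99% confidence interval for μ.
(92.53, 105.87)

t-interval (σ unknown):
df = n - 1 = 7
t* = 3.499 for 99% confidence

Margin of error = t* · s/√n = 3.499 · 5.39/√8 = 6.67

CI: (92.53, 105.87)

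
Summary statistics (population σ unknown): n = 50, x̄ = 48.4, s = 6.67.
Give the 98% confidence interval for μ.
(46.13, 50.67)

t-interval (σ unknown):
df = n - 1 = 49
t* = 2.405 for 98% confidence

Margin of error = t* · s/√n = 2.405 · 6.67/√50 = 2.27

CI: (46.13, 50.67)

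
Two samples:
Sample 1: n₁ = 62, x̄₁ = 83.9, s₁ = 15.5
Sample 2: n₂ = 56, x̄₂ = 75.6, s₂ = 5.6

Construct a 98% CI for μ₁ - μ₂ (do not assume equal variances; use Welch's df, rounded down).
(3.30, 13.30)

Difference: x̄₁ - x̄₂ = 8.30
SE = √(s₁²/n₁ + s₂²/n₂) = √(15.5²/62 + 5.6²/56) = 2.1059
df = 78.10 → 78 (Welch–Satterthwaite, rounded down)
t* = 2.375

CI: 8.30 ± 2.375 · 2.1059 = 8.30 ± 5.00 = (3.30, 13.30)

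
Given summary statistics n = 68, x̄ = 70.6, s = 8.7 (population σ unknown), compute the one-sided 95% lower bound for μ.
μ ≥ 68.84

Lower bound (one-sided):
t* = 1.668 (one-sided for 95%)
Lower bound = x̄ - t* · s/√n = 70.6 - 1.668 · 8.7/√68 = 68.84

We are 95% confident that μ ≥ 68.84.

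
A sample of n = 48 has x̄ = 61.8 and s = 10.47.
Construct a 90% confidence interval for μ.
(59.26, 64.34)

t-interval (σ unknown):
df = n - 1 = 47
t* = 1.678 for 90% confidence

Margin of error = t* · s/√n = 1.678 · 10.47/√48 = 2.54

CI: (59.26, 64.34)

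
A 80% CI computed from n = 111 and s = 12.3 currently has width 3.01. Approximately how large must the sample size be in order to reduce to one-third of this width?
n ≈ 999

CI width ∝ 1/√n
To reduce width by factor 3, need √n to grow by 3 → need 3² = 9 times as many samples.

Current: n = 111, width = 3.01
New: n = 999, width ≈ 1.00

Width reduced by factor of 3.01/1.00 = 3.01.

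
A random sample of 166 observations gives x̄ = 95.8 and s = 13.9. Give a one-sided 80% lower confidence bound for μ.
μ ≥ 94.89

Lower bound (one-sided):
t* = 0.844 (one-sided for 80%)
Lower bound = x̄ - t* · s/√n = 95.8 - 0.844 · 13.9/√166 = 94.89

We are 80% confident that μ ≥ 94.89.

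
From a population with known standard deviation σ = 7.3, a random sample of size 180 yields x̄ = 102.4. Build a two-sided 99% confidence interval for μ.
(101.00, 103.80)

z-interval (σ known):
z* = 2.576 for 99% confidence

Margin of error = z* · σ/√n = 2.576 · 7.3/√180 = 1.40

CI: (102.4 - 1.40, 102.4 + 1.40) = (101.00, 103.80)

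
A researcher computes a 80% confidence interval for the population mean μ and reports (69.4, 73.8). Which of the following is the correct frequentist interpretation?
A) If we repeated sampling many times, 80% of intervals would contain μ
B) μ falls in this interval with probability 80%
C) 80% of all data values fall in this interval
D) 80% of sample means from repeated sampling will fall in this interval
A

A) Correct — this is the frequentist long-run coverage interpretation.
B) Wrong — μ is fixed; the randomness lives in the interval, not in μ.
C) Wrong — a CI is about the parameter μ, not individual data values.
D) Wrong — coverage applies to intervals containing μ, not to future x̄ values.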